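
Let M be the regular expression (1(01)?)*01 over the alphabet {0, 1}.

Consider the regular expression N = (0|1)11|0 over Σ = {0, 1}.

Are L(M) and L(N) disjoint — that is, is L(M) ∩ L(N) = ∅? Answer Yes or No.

Yes

Converting the expression M to a DFA (subset construction, then merging equivalent states) gives the minimal DFA with states {m0, m1, m2, m3, m4, m5, m6}, start state m0, accepting states {m4, m6} and transitions m0: 0→m1, 1→m2; m1: 0→m3, 1→m4; m2: 0→m5, 1→m2; m3: 0→m3, 1→m3; m4: 0→m3, 1→m3; m5: 0→m3, 1→m6; m6: 0→m1, 1→m2.
Converting the expression N to a DFA (subset construction, then merging equivalent states) gives the minimal DFA with states {n0, n1, n2, n3, n4, n5}, start state n0, accepting states {n1, n5} and transitions n0: 0→n1, 1→n2; n1: 0→n3, 1→n4; n2: 0→n3, 1→n4; n3: 0→n3, 1→n3; n4: 0→n3, 1→n5; n5: 0→n3, 1→n3.
Exploring the product automaton M × N from the start pair (m0, n0), following both machines on each input symbol, reaches 13 state pairs: (m0, n0), (m1, n1), (m2, n2), (m3, n3), (m4, n4), (m5, n3), (m2, n4), (m3, n5), (m6, n3), (m2, n5), (m1, n3), (m2, n3), (m4, n3).
M accepts in {m4, m6} and N accepts in {n1, n5}; no reachable pair has both components accepting, so no string drives both machines to acceptance simultaneously and L(M) ∩ L(N) = ∅.
So no string is accepted by both, and the intersection is empty.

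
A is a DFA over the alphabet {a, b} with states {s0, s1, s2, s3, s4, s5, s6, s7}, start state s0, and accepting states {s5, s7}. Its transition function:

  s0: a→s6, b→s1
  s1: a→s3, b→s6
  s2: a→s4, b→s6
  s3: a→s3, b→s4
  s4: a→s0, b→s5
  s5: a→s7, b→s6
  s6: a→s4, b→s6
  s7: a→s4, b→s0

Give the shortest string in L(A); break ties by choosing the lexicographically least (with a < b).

aab

A breadth-first search from s0 reaches an accepting state first via the path s0 → s6 → s4 → s5 on input aab.
No string of length < 3 is accepted (BFS exhausts all shorter strings without reaching an accepting state), and aab is the lexicographically least accepting string of length 3.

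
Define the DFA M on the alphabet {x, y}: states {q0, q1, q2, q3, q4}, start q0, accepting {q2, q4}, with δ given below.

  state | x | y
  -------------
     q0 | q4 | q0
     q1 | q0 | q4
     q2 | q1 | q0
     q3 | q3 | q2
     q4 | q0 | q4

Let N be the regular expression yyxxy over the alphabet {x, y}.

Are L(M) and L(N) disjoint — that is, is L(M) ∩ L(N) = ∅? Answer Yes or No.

Converting the expression N to a DFA (subset construction, then merging equivalent states) gives the minimal DFA with states {n0, n1, n2, n3, n4, n5, n6}, start state n0, accepting states {n6} and transitions n0: x→n1, y→n2; n1: x→n1, y→n1; n2: x→n1, y→n3; n3: x→n4, y→n1; n4: x→n5, y→n1; n5: x→n1, y→n6; n6: x→n1, y→n1.
Exploring the product automaton M × N from the start pair (q0, n0), following both machines on each input symbol, reaches 8 state pairs: (q0, n0), (q4, n1), (q0, n2), (q0, n1), (q0, n3), (q4, n4), (q0, n5), (q0, n6).
M accepts in {q2, q4} and N accepts in {n6}; no reachable pair has both components accepting, so no string drives both machines to acceptance simultaneously and L(M) ∩ L(N) = ∅.
So no string is accepted by both, and the intersection is empty.

Yes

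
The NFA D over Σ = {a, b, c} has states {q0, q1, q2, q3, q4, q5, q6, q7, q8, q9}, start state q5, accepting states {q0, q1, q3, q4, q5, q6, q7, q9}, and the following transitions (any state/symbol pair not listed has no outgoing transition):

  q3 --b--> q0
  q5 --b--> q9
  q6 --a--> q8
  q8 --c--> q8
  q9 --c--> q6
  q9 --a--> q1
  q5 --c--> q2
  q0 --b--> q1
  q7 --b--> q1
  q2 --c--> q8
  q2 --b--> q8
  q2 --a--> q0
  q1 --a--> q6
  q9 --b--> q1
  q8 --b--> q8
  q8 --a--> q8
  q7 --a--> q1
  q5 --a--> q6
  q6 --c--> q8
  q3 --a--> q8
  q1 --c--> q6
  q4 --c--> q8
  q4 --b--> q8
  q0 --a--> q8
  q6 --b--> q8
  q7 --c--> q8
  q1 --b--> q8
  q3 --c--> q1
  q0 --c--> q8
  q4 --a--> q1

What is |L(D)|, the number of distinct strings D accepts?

The useful subgraph on states {q0, q1, q2, q5, q6, q9} is acyclic, so L(D) is finite; the longest accepting path visits 5 useful states, giving maximum string length 4.
Counting accepting paths from q5 by length: 1 of length 0, 2 of length 1, 4 of length 2, 5 of length 3, 2 of length 4. Total 14.

14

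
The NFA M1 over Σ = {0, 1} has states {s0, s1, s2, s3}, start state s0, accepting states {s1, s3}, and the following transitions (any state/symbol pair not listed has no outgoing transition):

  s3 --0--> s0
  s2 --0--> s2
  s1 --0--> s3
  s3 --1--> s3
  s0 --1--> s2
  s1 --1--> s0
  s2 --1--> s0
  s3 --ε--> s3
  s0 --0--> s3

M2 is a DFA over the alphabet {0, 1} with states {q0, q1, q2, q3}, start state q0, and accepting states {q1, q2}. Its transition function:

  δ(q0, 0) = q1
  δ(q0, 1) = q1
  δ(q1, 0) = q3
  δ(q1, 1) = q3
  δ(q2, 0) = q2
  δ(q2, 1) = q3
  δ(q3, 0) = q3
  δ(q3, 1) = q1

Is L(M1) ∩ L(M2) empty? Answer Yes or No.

No

The string 0 is accepted by both M1 and M2.
Hence L(M1) ∩ L(M2) ≠ ∅.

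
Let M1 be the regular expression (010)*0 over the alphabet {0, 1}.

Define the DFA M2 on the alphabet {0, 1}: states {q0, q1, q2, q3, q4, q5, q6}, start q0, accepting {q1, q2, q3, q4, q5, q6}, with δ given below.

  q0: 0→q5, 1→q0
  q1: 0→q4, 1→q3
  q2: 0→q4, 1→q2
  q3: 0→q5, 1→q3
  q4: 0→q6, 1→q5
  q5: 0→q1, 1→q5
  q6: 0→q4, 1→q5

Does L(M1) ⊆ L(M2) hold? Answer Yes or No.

Converting the expression M1 to a DFA (subset construction, then merging equivalent states) gives the minimal DFA with states {r0, r1, r2, r3}, start state r0, accepting states {r1} and transitions r0: 0→r1, 1→r2; r1: 0→r2, 1→r3; r2: 0→r2, 1→r2; r3: 0→r0, 1→r2.
Exploring the product automaton M1 × M2 from the start pair (r0, q0), following both machines on each input symbol, reaches 11 state pairs: (r0, q0), (r1, q5), (r2, q0), (r2, q1), (r3, q5), (r2, q5), (r2, q4), (r2, q3), (r0, q1), (r2, q6), (r1, q4).
M1 accepts in {r1} and M2 accepts in {q1, q2, q3, q4, q5, q6}. The reachable pairs whose M1-component is accepting are (r1, q5), (r1, q4); in each of them the M2-component is accepting too, so the product for L(M1) \ L(M2) (M1-component accepting, M2-component rejecting) has no reachable accepting pair and the difference is empty.
Hence every string in L(M1) is also in L(M2).

Yes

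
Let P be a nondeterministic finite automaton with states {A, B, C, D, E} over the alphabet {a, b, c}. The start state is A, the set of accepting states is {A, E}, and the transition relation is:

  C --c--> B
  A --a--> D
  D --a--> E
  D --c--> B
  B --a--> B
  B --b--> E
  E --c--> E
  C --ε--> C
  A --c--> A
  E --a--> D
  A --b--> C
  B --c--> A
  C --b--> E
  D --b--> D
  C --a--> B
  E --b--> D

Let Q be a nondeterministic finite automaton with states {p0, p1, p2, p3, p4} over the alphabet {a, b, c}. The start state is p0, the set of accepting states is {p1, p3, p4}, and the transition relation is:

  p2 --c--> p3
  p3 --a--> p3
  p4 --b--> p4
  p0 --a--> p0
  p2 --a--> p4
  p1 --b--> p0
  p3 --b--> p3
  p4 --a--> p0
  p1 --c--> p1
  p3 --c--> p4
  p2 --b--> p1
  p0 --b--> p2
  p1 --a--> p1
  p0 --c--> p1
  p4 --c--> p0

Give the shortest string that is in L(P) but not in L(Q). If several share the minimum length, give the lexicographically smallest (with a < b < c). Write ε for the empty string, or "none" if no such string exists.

The empty string ε is accepted by P but not by Q.
Since ε is the unique shortest string, it is the required witness.

ε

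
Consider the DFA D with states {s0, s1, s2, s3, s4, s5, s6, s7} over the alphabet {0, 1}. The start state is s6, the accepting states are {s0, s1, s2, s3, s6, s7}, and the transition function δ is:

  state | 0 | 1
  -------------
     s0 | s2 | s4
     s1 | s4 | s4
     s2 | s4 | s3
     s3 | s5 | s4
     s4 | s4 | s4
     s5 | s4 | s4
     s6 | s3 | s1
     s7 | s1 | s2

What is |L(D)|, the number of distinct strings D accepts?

3

The useful subgraph on states {s1, s3, s6} is acyclic, so L(D) is finite; the longest accepting path visits 2 useful states, giving maximum string length 1.
Counting accepting paths from s6 by length: 1 of length 0, 2 of length 1. Total 3.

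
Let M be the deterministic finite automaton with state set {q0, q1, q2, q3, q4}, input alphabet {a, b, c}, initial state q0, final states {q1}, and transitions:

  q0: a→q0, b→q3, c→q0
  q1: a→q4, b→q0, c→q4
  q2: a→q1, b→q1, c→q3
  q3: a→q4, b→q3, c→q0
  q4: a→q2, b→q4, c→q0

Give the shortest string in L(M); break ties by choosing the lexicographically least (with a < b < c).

baaa

A breadth-first search from q0 reaches an accepting state first via the path q0 → q3 → q4 → q2 → q1 on input baaa.
No string of length < 4 is accepted (BFS exhausts all shorter strings without reaching an accepting state), and baaa is the lexicographically least accepting string of length 4.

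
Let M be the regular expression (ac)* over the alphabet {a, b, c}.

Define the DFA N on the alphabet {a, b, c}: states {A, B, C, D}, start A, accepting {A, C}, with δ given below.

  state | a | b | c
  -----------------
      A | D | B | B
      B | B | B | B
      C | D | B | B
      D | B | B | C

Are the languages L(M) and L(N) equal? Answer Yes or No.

Yes

Converting the expression M to a DFA (subset construction, then merging equivalent states) gives the minimal DFA with states {m0, m1, m2}, start state m0, accepting states {m0} and transitions m0: a→m1, b→m2, c→m2; m1: a→m2, b→m2, c→m0; m2: a→m2, b→m2, c→m2.
Exploring the product automaton M × N from the start pair (m0, A), following both machines on each input symbol, reaches 4 state pairs: (m0, A), (m1, D), (m2, B), (m0, C).
M accepts in {m0} and N accepts in {A, C}. In every reachable pair the two components are either both accepting — (m0, A), (m0, C) — or both non-accepting, so no string is accepted by exactly one of the machines: L(M) \ L(N) and L(N) \ L(M) are both empty.
Hence every string is accepted by M iff it is accepted by N, and the two languages coincide.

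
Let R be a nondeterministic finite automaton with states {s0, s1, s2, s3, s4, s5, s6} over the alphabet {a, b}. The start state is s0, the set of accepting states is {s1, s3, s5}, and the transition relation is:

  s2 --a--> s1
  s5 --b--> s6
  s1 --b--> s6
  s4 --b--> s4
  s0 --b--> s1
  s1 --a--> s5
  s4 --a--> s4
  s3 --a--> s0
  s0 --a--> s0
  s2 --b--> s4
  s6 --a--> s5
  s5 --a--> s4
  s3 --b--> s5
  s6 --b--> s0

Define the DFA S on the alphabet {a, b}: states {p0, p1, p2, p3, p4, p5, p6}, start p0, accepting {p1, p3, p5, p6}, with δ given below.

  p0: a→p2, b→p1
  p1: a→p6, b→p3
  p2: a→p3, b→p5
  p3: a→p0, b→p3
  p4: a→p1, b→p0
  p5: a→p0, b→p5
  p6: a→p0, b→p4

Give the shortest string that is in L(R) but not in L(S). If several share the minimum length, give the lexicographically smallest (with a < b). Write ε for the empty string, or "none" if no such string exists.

aba

The string aba is accepted by R but not by S.
No shorter string lies in the difference, and aba is the lexicographically first length-3 string in L(R) \ L(S).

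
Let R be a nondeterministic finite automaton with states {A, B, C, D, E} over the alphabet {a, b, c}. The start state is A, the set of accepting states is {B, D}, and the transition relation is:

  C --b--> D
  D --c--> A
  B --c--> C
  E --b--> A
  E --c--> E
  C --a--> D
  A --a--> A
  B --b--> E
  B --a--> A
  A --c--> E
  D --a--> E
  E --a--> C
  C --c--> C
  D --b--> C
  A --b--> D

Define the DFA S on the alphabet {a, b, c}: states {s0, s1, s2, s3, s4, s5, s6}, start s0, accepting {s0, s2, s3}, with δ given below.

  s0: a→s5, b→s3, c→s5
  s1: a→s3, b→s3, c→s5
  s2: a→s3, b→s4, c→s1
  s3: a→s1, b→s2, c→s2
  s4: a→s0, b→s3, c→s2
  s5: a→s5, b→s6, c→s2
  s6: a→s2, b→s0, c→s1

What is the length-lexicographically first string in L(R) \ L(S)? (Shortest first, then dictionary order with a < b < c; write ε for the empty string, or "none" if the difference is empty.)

The string ab is accepted by R but not by S.
No shorter string lies in the difference, and ab is the lexicographically first length-2 string in L(R) \ L(S).

ab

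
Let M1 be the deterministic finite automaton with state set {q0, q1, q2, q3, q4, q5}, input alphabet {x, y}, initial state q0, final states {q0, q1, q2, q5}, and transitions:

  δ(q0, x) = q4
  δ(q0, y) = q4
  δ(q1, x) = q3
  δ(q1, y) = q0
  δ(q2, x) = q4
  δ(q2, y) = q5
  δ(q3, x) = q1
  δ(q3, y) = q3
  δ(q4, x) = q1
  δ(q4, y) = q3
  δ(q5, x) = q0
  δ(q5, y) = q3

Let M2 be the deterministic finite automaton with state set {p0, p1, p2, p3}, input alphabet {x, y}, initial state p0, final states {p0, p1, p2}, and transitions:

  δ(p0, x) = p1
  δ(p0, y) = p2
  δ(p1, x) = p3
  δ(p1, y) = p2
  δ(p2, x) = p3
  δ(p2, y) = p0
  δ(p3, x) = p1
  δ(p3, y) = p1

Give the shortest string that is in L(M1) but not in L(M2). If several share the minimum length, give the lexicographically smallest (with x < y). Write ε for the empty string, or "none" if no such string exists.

The string xx is accepted by M1 but not by M2.
No shorter string lies in the difference, and xx is the lexicographically first length-2 string in L(M1) \ L(M2).

xx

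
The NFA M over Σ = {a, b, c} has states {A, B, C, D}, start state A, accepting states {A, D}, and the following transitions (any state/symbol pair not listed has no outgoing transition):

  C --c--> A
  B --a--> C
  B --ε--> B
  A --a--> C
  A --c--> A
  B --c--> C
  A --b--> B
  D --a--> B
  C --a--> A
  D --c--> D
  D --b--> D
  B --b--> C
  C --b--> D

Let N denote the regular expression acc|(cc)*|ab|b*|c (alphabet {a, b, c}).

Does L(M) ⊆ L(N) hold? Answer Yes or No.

The string aa is in L(M) but not in L(N).
So L(M) ⊄ L(N).

No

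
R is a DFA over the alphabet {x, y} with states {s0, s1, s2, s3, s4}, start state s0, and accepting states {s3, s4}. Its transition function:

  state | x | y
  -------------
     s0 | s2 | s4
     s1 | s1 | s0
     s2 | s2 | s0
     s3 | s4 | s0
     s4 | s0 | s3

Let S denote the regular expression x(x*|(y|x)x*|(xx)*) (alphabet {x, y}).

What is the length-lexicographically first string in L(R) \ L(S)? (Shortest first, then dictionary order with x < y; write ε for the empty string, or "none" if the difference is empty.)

The string y is accepted by R but not by S.
No shorter string lies in the difference, and y is the lexicographically first length-1 string in L(R) \ L(S).

y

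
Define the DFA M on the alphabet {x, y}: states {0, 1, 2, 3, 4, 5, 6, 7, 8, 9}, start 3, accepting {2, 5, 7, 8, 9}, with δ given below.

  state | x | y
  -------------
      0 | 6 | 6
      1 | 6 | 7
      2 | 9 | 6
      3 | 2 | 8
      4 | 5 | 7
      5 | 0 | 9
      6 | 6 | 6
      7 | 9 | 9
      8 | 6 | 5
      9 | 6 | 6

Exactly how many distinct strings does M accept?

The useful subgraph on states {2, 3, 5, 8, 9} is acyclic, so L(M) is finite; the longest accepting path visits 4 useful states, giving maximum string length 3.
Counting accepting paths from 3 by length: 2 of length 1, 2 of length 2, 1 of length 3. Total 5.

5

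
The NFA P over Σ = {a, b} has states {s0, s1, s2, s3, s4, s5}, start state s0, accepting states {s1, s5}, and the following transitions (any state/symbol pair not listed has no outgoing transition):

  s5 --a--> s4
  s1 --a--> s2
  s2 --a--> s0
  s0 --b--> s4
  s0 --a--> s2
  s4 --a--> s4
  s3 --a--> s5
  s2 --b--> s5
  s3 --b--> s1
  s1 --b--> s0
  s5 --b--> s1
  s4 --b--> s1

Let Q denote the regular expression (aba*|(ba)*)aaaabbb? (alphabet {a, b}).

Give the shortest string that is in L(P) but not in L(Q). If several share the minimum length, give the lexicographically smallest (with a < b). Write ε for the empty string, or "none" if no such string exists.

ab

The string ab is accepted by P but not by Q.
No shorter string lies in the difference, and ab is the lexicographically first length-2 string in L(P) \ L(Q).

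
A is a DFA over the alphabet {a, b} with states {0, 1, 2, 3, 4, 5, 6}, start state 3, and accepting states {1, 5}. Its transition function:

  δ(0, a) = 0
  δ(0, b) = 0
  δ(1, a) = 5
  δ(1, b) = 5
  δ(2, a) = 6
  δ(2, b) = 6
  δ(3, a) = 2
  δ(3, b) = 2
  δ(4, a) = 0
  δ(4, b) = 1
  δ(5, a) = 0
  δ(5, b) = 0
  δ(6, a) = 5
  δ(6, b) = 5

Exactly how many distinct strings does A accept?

8

The useful subgraph on states {2, 3, 5, 6} is acyclic, so L(A) is finite; the longest accepting path visits 4 useful states, giving maximum string length 3.
Counting accepting paths from 3 by length: 8 of length 3. Total 8.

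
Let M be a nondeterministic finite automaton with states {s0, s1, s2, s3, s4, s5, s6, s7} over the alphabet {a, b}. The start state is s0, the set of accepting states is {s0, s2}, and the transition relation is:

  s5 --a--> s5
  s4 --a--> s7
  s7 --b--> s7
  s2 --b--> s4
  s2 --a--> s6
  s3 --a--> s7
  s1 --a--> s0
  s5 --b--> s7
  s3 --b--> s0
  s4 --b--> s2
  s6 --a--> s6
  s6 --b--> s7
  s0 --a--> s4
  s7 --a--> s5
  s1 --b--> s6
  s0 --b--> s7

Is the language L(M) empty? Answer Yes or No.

The empty string ε is accepted: the run s0 ends in the accepting state s0.
Since at least one string is accepted, L(M) is not empty.

No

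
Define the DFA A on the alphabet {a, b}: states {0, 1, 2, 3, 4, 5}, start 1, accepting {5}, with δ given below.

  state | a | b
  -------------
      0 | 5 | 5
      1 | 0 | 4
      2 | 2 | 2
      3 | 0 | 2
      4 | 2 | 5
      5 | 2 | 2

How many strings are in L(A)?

The useful subgraph on states {0, 1, 4, 5} is acyclic, so L(A) is finite; the longest accepting path visits 3 useful states, giving maximum string length 2.
Counting accepting paths from 1 by length: 3 of length 2. Total 3.

3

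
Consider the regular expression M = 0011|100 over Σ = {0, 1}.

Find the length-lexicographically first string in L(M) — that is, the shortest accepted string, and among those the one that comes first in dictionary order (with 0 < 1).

100

By inspection of the expression, no string of length less than 3 matches, and 100 is the lexicographically first match of length 3.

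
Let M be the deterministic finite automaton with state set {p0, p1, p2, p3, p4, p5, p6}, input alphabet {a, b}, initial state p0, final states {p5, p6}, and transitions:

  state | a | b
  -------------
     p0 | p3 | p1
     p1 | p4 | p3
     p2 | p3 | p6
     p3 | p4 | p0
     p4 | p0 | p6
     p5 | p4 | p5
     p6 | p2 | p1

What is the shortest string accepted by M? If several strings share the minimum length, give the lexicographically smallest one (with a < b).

aab

A breadth-first search from p0 reaches an accepting state first via the path p0 → p3 → p4 → p6 on input aab.
No string of length < 3 is accepted (BFS exhausts all shorter strings without reaching an accepting state), and aab is the lexicographically least accepting string of length 3.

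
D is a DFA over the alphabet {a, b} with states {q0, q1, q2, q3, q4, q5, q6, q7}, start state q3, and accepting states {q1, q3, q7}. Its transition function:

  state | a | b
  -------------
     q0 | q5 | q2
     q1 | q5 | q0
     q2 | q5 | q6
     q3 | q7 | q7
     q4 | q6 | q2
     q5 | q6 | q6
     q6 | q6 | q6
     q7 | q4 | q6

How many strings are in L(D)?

The useful subgraph on states {q3, q7} is acyclic, so L(D) is finite; the longest accepting path visits 2 useful states, giving maximum string length 1.
Counting accepting paths from q3 by length: 1 of length 0, 2 of length 1. Total 3.

3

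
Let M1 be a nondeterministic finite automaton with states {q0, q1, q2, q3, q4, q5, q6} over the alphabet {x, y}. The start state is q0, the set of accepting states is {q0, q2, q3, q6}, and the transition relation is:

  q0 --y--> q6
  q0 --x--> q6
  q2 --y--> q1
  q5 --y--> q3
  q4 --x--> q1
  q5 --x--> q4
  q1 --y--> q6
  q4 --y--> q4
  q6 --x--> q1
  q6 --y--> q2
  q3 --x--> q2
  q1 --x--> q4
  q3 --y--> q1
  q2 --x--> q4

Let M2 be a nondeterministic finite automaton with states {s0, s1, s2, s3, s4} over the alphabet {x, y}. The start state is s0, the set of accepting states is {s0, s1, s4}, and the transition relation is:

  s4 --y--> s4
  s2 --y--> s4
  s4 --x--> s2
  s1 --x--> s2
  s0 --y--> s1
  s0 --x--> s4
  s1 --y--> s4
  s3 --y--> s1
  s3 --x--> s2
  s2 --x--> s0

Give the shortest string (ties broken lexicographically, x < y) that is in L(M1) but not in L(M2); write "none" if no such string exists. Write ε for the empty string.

none

Exploring the product automaton M1 × M2 from the start pair (q0, s0), following both machines on each input symbol, reaches 11 state pairs: (q0, s0), (q6, s4), (q6, s1), (q1, s2), (q2, s4), (q4, s0), (q4, s2), (q1, s4), (q4, s1), (q1, s0), (q4, s4).
M1 accepts in {q0, q2, q3, q6} and M2 accepts in {s0, s1, s4}. The reachable pairs whose M1-component is accepting are (q0, s0), (q6, s4), (q6, s1), (q2, s4); in each of them the M2-component is accepting too, so the product for L(M1) \ L(M2) (M1-component accepting, M2-component rejecting) has no reachable accepting pair and the difference is empty.
So every string accepted by M1 is also accepted by M2: L(M1) \ L(M2) = ∅ and there is no such string.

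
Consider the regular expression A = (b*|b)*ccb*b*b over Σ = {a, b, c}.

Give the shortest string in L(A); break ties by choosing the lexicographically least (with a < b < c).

ccb

By inspection of the expression, no string of length less than 3 matches, and ccb is the lexicographically first match of length 3.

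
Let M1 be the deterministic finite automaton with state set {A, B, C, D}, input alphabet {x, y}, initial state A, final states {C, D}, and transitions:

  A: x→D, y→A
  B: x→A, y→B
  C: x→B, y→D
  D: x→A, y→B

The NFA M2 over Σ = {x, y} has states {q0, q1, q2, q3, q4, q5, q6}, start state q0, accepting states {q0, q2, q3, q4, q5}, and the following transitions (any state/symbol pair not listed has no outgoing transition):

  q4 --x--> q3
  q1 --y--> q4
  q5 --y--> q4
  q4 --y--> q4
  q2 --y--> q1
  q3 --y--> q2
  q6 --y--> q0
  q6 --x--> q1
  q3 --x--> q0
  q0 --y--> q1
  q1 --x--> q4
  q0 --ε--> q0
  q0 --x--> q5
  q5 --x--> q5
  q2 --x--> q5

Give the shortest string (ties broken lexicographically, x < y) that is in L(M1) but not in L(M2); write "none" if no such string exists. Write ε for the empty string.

none

Exploring the product automaton M1 × M2 from the start pair (A, q0), following both machines on each input symbol, reaches 13 state pairs: (A, q0), (D, q5), (A, q1), (A, q5), (B, q4), (D, q4), (A, q4), (A, q3), (D, q3), (D, q0), (A, q2), (B, q2), (B, q1).
M1 accepts in {C, D} and M2 accepts in {q0, q2, q3, q4, q5}. The reachable pairs whose M1-component is accepting are (D, q5), (D, q4), (D, q3), (D, q0); in each of them the M2-component is accepting too, so the product for L(M1) \ L(M2) (M1-component accepting, M2-component rejecting) has no reachable accepting pair and the difference is empty.
So every string accepted by M1 is also accepted by M2: L(M1) \ L(M2) = ∅ and there is no such string.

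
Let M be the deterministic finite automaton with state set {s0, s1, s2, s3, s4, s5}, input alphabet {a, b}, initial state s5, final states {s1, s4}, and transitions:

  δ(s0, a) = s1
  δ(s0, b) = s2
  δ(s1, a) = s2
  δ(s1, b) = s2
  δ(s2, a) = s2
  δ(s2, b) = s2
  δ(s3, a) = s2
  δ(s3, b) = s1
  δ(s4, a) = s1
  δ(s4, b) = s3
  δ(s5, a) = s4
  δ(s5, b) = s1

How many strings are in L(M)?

The useful subgraph on states {s1, s3, s4, s5} is acyclic, so L(M) is finite; the longest accepting path visits 4 useful states, giving maximum string length 3.
Counting accepting paths from s5 by length: 2 of length 1, 1 of length 2, 1 of length 3. Total 4.

4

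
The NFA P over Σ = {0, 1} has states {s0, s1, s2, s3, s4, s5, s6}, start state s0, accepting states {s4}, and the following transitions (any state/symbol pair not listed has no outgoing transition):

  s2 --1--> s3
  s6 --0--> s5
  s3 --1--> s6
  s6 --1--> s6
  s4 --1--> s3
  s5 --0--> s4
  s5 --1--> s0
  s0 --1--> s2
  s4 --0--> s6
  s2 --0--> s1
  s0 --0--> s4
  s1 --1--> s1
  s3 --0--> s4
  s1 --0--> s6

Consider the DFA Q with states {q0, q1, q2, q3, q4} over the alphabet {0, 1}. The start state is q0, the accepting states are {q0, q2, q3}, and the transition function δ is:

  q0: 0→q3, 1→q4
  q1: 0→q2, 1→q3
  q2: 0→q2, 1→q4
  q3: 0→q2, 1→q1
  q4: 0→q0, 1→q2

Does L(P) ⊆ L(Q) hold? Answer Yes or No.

Exploring the product automaton P × Q from the start pair (s0, q0), following both machines on each input symbol, reaches 23 state pairs: (s0, q0), (s4, q3), (s2, q4), (s6, q2), (s3, q1), (s1, q0), (s3, q2), (s5, q2), (s6, q4), (s4, q2), (s6, q3), (s1, q4), (s0, q4), (s5, q0), (s3, q4), (s6, q1), (s6, q0), (s1, q2), (s4, q0), (s2, q2), (s5, q3), (s0, q1), (s2, q3).
P accepts in {s4} and Q accepts in {q0, q2, q3}. The reachable pairs whose P-component is accepting are (s4, q3), (s4, q2), (s4, q0); in each of them the Q-component is accepting too, so the product for L(P) \ L(Q) (P-component accepting, Q-component rejecting) has no reachable accepting pair and the difference is empty.
Hence every string in L(P) is also in L(Q).

Yes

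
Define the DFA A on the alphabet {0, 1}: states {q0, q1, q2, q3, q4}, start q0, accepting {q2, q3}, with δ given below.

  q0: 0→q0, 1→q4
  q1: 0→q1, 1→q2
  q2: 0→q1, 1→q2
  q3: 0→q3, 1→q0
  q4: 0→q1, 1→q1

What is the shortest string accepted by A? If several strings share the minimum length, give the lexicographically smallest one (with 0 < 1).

A breadth-first search from q0 reaches an accepting state first via the path q0 → q4 → q1 → q2 on input 101.
No string of length < 3 is accepted (BFS exhausts all shorter strings without reaching an accepting state), and 101 is the lexicographically least accepting string of length 3.

101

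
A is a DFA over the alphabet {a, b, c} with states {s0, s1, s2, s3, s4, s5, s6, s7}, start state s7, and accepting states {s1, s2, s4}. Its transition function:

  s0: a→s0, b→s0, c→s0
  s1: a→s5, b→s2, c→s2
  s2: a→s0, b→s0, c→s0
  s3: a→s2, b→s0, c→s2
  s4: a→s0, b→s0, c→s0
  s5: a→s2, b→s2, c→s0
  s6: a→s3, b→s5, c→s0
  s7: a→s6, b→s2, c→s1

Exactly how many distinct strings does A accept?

10

The useful subgraph on states {s1, s2, s3, s5, s6, s7} is acyclic, so L(A) is finite; the longest accepting path visits 4 useful states, giving maximum string length 3.
Counting accepting paths from s7 by length: 2 of length 1, 2 of length 2, 6 of length 3. Total 10.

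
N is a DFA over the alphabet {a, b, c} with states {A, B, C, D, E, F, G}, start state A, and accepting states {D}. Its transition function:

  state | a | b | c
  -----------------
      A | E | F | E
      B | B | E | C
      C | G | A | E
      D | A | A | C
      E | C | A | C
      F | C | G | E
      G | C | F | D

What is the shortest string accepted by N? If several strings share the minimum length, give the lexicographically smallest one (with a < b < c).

bbc

A breadth-first search from A reaches an accepting state first via the path A → F → G → D on input bbc.
No string of length < 3 is accepted (BFS exhausts all shorter strings without reaching an accepting state), and bbc is the lexicographically least accepting string of length 3.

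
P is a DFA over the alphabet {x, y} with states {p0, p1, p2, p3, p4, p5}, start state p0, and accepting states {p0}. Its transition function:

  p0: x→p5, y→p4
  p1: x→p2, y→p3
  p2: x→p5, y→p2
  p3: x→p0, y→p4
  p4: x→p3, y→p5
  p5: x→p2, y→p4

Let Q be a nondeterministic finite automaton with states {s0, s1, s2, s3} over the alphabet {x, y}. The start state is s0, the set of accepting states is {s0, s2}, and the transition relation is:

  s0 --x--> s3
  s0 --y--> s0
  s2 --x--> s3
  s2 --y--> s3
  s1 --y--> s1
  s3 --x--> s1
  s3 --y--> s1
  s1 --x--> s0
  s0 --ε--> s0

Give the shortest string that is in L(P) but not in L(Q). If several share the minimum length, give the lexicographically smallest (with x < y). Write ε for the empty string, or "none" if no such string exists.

The string yxx is accepted by P but not by Q.
No shorter string lies in the difference, and yxx is the lexicographically first length-3 string in L(P) \ L(Q).

yxx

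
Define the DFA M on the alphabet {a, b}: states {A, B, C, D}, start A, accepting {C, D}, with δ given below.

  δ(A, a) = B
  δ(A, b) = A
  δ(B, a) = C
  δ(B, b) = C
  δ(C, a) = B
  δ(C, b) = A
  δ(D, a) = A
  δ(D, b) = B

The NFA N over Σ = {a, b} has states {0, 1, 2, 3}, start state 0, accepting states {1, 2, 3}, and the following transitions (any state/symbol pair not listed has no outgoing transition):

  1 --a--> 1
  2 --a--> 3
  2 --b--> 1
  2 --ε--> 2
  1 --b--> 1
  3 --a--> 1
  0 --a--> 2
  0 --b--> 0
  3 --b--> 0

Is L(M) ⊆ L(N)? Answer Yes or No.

Exploring the product automaton M × N from the start pair (A, 0), following both machines on each input symbol, reaches 6 state pairs: (A, 0), (B, 2), (C, 3), (C, 1), (B, 1), (A, 1).
M accepts in {C, D} and N accepts in {1, 2, 3}. The reachable pairs whose M-component is accepting are (C, 3), (C, 1); in each of them the N-component is accepting too, so the product for L(M) \ L(N) (M-component accepting, N-component rejecting) has no reachable accepting pair and the difference is empty.
Hence every string in L(M) is also in L(N).

Yes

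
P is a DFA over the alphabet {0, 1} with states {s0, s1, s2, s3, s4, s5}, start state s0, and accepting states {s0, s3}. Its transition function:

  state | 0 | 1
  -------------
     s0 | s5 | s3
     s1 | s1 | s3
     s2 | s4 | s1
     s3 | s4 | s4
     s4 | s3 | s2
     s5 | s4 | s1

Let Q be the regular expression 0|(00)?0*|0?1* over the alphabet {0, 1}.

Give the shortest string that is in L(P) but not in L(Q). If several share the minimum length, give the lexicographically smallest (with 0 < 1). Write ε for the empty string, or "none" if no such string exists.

The string 100 is accepted by P but not by Q.
No shorter string lies in the difference, and 100 is the lexicographically first length-3 string in L(P) \ L(Q).

100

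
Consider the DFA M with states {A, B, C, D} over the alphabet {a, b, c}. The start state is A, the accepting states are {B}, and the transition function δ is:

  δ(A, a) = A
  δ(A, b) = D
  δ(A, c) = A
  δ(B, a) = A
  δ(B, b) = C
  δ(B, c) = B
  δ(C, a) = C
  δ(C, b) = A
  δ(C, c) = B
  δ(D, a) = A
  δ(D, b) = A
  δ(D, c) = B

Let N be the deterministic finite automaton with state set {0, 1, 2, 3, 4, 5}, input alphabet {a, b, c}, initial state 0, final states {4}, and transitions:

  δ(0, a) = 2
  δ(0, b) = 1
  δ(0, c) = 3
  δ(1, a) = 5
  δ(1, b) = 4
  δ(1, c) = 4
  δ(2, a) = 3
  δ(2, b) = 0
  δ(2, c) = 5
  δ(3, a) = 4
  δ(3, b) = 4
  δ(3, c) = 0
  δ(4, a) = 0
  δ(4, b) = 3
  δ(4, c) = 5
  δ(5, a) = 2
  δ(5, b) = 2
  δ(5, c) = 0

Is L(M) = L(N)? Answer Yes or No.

No

The string abc is accepted by M but rejected by N.
So L(M) ≠ L(N).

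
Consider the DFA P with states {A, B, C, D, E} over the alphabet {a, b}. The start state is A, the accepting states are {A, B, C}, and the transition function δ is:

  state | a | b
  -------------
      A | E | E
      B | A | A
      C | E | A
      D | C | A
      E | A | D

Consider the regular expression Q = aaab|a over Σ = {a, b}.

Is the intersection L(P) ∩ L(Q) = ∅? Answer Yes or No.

Yes

Converting the expression Q to a DFA (subset construction, then merging equivalent states) gives the minimal DFA with states {q0, q1, q2, q3, q4, q5}, start state q0, accepting states {q1, q5} and transitions q0: a→q1, b→q2; q1: a→q3, b→q2; q2: a→q2, b→q2; q3: a→q4, b→q2; q4: a→q2, b→q5; q5: a→q2, b→q2.
Exploring the product automaton P × Q from the start pair (A, q0), following both machines on each input symbol, reaches 9 state pairs: (A, q0), (E, q1), (E, q2), (A, q3), (D, q2), (A, q2), (E, q4), (C, q2), (D, q5).
P accepts in {A, B, C} and Q accepts in {q1, q5}; no reachable pair has both components accepting, so no string drives both machines to acceptance simultaneously and L(P) ∩ L(Q) = ∅.
So no string is accepted by both, and the intersection is empty.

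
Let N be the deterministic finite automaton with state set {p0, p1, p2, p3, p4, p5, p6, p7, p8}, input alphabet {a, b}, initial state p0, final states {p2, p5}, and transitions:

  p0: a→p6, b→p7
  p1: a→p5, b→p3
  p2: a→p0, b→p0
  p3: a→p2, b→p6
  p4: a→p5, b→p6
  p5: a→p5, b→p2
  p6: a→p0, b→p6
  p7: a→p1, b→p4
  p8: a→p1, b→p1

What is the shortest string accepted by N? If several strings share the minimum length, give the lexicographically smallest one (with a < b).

baa

A breadth-first search from p0 reaches an accepting state first via the path p0 → p7 → p1 → p5 on input baa.
No string of length < 3 is accepted (BFS exhausts all shorter strings without reaching an accepting state), and baa is the lexicographically least accepting string of length 3.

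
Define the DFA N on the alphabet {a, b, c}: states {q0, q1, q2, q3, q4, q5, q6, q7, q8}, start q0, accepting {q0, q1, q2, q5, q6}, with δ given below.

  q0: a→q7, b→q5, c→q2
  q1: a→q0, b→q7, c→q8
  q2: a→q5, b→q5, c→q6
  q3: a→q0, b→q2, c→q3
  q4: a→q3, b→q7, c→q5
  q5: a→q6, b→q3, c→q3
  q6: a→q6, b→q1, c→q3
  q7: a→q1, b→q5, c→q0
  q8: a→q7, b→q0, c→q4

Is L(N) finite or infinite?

State q0 is reachable from the start and can reach an accepting state, and it lies on the cycle q0 → q2 → q5 → q3 → q0.
Traversing that cycle any number of times yields accepted strings of unbounded length, so the language is infinite.

infinite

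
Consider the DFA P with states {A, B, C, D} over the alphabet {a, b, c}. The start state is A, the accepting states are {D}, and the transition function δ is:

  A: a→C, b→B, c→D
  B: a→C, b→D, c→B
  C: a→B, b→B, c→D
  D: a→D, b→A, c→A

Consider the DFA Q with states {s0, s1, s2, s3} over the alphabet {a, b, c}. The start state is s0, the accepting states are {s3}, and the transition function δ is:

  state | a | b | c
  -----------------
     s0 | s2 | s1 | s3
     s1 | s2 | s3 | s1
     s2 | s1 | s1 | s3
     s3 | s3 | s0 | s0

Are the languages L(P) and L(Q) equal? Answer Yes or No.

Exploring the product automaton P × Q from the start pair (A, s0), following both machines on each input symbol, reaches 4 state pairs: (A, s0), (C, s2), (B, s1), (D, s3).
P accepts in {D} and Q accepts in {s3}. In every reachable pair the two components are either both accepting — (D, s3) — or both non-accepting, so no string is accepted by exactly one of the machines: L(P) \ L(Q) and L(Q) \ L(P) are both empty.
Hence every string is accepted by P iff it is accepted by Q, and the two languages coincide.

Yes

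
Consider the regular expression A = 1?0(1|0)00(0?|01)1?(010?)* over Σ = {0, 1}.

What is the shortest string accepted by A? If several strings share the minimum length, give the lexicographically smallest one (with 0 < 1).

By inspection of the expression, no string of length less than 4 matches, and 0000 is the lexicographically first match of length 4.

0000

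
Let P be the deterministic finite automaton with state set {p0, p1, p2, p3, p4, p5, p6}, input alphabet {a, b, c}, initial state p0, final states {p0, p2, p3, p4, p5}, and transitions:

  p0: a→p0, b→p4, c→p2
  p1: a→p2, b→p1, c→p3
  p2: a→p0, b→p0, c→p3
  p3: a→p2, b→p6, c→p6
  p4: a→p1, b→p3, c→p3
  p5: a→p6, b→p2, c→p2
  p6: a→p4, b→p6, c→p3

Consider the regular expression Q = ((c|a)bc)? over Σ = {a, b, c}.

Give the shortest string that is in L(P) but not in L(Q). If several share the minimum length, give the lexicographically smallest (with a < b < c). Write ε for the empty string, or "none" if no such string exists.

a

The string a is accepted by P but not by Q.
No shorter string lies in the difference, and a is the lexicographically first length-1 string in L(P) \ L(Q).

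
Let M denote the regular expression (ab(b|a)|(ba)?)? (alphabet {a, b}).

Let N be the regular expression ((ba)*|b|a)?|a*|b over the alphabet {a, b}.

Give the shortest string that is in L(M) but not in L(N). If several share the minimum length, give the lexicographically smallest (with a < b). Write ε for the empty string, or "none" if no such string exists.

aba

The string aba is accepted by M but not by N.
No shorter string lies in the difference, and aba is the lexicographically first length-3 string in L(M) \ L(N).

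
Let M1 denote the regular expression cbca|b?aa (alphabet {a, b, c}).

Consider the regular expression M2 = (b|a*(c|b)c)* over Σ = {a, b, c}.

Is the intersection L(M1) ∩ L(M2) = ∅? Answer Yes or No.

Converting the expression M1 to a DFA (subset construction, then merging equivalent states) gives the minimal DFA with states {r0, r1, r2, r3, r4, r5, r6}, start state r0, accepting states {r4} and transitions r0: a→r1, b→r2, c→r3; r1: a→r4, b→r5, c→r5; r2: a→r1, b→r5, c→r5; r3: a→r5, b→r6, c→r5; r4: a→r5, b→r5, c→r5; r5: a→r5, b→r5, c→r5; r6: a→r5, b→r5, c→r1.
Converting the expression M2 to a DFA (subset construction, then merging equivalent states) gives the minimal DFA with states {t0, t1, t2, t3, t4}, start state t0, accepting states {t0, t2} and transitions t0: a→t1, b→t2, c→t3; t1: a→t1, b→t3, c→t3; t2: a→t1, b→t2, c→t2; t3: a→t4, b→t4, c→t0; t4: a→t4, b→t4, c→t4.
Exploring the product automaton M1 × M2 from the start pair (r0, t0), following both machines on each input symbol, reaches 13 state pairs: (r0, t0), (r1, t1), (r2, t2), (r3, t3), (r4, t1), (r5, t3), (r5, t2), (r5, t4), (r6, t4), (r5, t0), (r5, t1), (r1, t4), (r4, t4).
M1 accepts in {r4} and M2 accepts in {t0, t2}; no reachable pair has both components accepting, so no string drives both machines to acceptance simultaneously and L(M1) ∩ L(M2) = ∅.
So no string is accepted by both, and the intersection is empty.

Yes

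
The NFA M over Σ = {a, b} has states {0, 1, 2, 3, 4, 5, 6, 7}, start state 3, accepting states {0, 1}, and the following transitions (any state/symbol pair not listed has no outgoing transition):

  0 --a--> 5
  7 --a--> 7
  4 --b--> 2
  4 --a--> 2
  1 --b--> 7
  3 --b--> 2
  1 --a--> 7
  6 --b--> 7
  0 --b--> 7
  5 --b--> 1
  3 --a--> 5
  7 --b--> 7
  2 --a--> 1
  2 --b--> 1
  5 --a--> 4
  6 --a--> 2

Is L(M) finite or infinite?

The useful states (reachable from 3 and able to reach an accepting state) are {1, 2, 3, 4, 5}.
Restricted to these states the transition graph has no cycle, so every accepting path has bounded length and L is finite.

finite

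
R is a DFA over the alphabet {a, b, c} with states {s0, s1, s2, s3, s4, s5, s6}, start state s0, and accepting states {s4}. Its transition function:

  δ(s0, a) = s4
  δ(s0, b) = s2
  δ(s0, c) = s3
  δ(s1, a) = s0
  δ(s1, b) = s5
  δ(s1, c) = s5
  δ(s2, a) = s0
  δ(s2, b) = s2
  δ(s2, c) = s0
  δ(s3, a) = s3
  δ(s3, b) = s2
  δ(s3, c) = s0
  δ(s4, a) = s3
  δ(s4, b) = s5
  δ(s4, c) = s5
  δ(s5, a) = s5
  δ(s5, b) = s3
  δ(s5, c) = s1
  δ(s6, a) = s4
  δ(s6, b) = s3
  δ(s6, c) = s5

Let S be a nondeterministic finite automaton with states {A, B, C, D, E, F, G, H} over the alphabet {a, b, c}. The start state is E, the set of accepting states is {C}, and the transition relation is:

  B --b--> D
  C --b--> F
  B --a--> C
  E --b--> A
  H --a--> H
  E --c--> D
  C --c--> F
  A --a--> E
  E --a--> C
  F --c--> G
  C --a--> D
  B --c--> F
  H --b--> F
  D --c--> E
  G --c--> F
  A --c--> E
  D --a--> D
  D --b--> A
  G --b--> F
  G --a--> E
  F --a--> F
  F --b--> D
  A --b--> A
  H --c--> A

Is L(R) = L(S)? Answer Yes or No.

Yes

Exploring the product automaton R × S from the start pair (s0, E), following both machines on each input symbol, reaches 6 state pairs: (s0, E), (s4, C), (s2, A), (s3, D), (s5, F), (s1, G).
R accepts in {s4} and S accepts in {C}. In every reachable pair the two components are either both accepting — (s4, C) — or both non-accepting, so no string is accepted by exactly one of the machines: L(R) \ L(S) and L(S) \ L(R) are both empty.
Hence every string is accepted by R iff it is accepted by S, and the two languages coincide.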